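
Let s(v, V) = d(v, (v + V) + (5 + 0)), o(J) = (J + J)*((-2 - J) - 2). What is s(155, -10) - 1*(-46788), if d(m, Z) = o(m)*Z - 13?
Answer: -7346725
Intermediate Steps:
o(J) = 2*J*(-4 - J) (o(J) = (2*J)*(-4 - J) = 2*J*(-4 - J))
d(m, Z) = -13 - 2*Z*m*(4 + m) (d(m, Z) = (-2*m*(4 + m))*Z - 13 = -2*Z*m*(4 + m) - 13 = -13 - 2*Z*m*(4 + m))
s(v, V) = -13 - 2*v*(4 + v)*(5 + V + v) (s(v, V) = -13 - 2*((v + V) + (5 + 0))*v*(4 + v) = -13 - 2*((V + v) + 5)*v*(4 + v) = -13 - 2*(5 + V + v)*v*(4 + v) = -13 - 2*v*(4 + v)*(5 + V + v))
s(155, -10) - 1*(-46788) = (-13 - 2*155*(4 + 155)*(5 - 10 + 155)) - 1*(-46788) = (-13 - 2*155*159*150) + 46788 = (-13 - 7393500) + 46788 = -7393513 + 46788 = -7346725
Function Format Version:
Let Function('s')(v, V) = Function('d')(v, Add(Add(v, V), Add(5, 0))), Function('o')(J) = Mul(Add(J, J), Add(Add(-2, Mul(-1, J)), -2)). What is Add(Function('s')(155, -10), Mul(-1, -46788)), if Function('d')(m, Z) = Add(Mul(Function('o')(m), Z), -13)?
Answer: -7346725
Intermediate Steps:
Function('o')(J) = Mul(2, J, Add(-4, Mul(-1, J))) (Function('o')(J) = Mul(Mul(2, J), Add(-4, Mul(-1, J))) = Mul(2, J, Add(-4, Mul(-1, J))))
Function('d')(m, Z) = Add(-13, Mul(-2, Z, m, Add(4, m))) (Function('d')(m, Z) = Add(Mul(Mul(-2, m, Add(4, m)), Z), -13) = Add(Mul(-2, Z, m, Add(4, m)), -13) = Add(-13, Mul(-2, Z, m, Add(4, m))))
Function('s')(v, V) = Add(-13, Mul(-2, v, Add(4, v), Add(5, V, v))) (Function('s')(v, V) = Add(-13, Mul(-2, Add(Add(v, V), Add(5, 0)), v, Add(4, v))) = Add(-13, Mul(-2, Add(Add(V, v), 5), v, Add(4, v))) = Add(-13, Mul(-2, Add(5, V, v), v, Add(4, v))) = Add(-13, Mul(-2, v, Add(4, v), Add(5, V, v))))
Add(Function('s')(155, -10), Mul(-1, -46788)) = Add(Add(-13, Mul(-2, 155, Add(4, 155), Add(5, -10, 155))), Mul(-1, -46788)) = Add(Add(-13, Mul(-2, 155, 159, 150)), 46788) = Add(Add(-13, -7393500), 46788) = Add(-7393513, 46788) = -7346725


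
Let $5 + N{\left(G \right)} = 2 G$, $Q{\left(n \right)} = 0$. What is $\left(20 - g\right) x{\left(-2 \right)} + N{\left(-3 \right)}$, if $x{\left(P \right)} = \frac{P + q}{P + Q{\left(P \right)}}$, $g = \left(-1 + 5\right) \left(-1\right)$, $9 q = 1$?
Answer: $\frac{35}{3} \approx 11.667$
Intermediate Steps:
$q = \frac{1}{9}$ ($q = \frac{1}{9} \cdot 1 = \frac{1}{9} \approx 0.11111$)
$g = -4$ ($g = 4 \left(-1\right) = -4$)
$N{\left(G \right)} = -5 + 2 G$
$x{\left(P \right)} = \frac{\frac{1}{9} + P}{P}$ ($x{\left(P \right)} = \frac{P + \frac{1}{9}}{P + 0} = \frac{\frac{1}{9} + P}{P}$)
$\left(20 - g\right) x{\left(-2 \right)} + N{\left(-3 \right)} = \left(20 - -4\right) \frac{\frac{1}{9} - 2}{-2} + \left(-5 + 2 \left(-3\right)\right) = \left(20 + 4\right) \left(\left(- \frac{1}{2}\right) \left(- \frac{17}{9}\right)\right) - 11 = 24 \cdot \frac{17}{18} - 11 = \frac{68}{3} - 11 = \frac{35}{3}$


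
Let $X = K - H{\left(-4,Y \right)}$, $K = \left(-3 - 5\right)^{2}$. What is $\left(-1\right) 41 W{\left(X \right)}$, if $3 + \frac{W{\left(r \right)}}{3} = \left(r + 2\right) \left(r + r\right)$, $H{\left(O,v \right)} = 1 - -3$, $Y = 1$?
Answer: $-914751$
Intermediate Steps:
$H{\left(O,v \right)} = 4$ ($H{\left(O,v \right)} = 1 + 3 = 4$)
$K = 64$ ($K = \left(-8\right)^{2} = 64$)
$X = 60$ ($X = 64 - 4 = 60$)
$W{\left(r \right)} = -9 + 6 r \left(2 + r\right)$ ($W{\left(r \right)} = -9 + 3 \left(r + 2\right) \left(r + r\right) = -9 + 3 \left(2 + r\right) 2 r = -9 + 3 \cdot 2 r \left(2 + r\right) = -9 + 6 r \left(2 + r\right)$)
$\left(-1\right) 41 W{\left(X \right)} = \left(-1\right) 41 \left(-9 + 6 \cdot 60^{2} + 12 \cdot 60\right) = - 41 \left(-9 + 6 \cdot 3600 + 720\right) = - 41 \left(-9 + 21600 + 720\right) = \left(-41\right) 22311 = -914751$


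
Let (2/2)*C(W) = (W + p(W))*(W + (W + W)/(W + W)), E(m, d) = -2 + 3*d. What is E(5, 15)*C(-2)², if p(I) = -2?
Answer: 688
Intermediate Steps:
C(W) = (1 + W)*(-2 + W) (C(W) = (W - 2)*(W + (W + W)/(W + W)) = (-2 + W)*(W + (2*W)/((2*W))) = (-2 + W)*(W + (2*W)*(1/(2*W))) = (-2 + W)*(W + 1) = (-2 + W)*(1 + W) = (1 + W)*(-2 + W))
E(5, 15)*C(-2)² = (-2 + 3*15)*(-2 + (-2)² - 1*(-2))² = (-2 + 45)*(-2 + 4 + 2)² = 43*4² = 43*16 = 688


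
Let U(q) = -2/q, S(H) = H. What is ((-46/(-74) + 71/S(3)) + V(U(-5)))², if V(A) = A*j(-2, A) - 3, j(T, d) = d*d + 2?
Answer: 94472013769/192515625 ≈ 490.72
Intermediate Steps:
j(T, d) = 2 + d² (j(T, d) = d² + 2 = 2 + d²)
V(A) = -3 + A*(2 + A²) (V(A) = A*(2 + A²) - 3 = -3 + A*(2 + A²))
((-46/(-74) + 71/S(3)) + V(U(-5)))² = ((-46/(-74) + 71/3) + (-3 + (-2/(-5))*(2 + (-2/(-5))²)))² = ((-46*(-1/74) + 71*(⅓)) + (-3 + (-2*(-⅕))*(2 + (-2*(-⅕))²)))² = ((23/37 + 71/3) + (-3 + 2*(2 + (⅖)²)/5))² = (2696/111 + (-3 + 2*(2 + 4/25)/5))² = (2696/111 + (-3 + (⅖)*(54/25)))² = (2696/111 + (-3 + 108/125))² = (2696/111 - 267/125)² = (307363/13875)² = 94472013769/192515625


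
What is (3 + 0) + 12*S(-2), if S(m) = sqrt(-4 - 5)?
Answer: 3 + 36*I ≈ 3.0 + 36.0*I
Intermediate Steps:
S(m) = 3*I (S(m) = sqrt(-9) = 3*I)
(3 + 0) + 12*S(-2) = (3 + 0) + 12*(3*I) = 3 + 36*I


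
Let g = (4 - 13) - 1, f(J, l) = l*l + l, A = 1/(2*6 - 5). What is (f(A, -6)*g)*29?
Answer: -8700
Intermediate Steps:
A = 1/7 (A = 1/(12 - 5) = 1/7 ≈ 0.14286)
f(J, l) = l + l**2 (f(J, l) = l**2 + l = l + l**2)
g = -10 (g = -9 - 1 = -10)
(f(A, -6)*g)*29 = (-6*(1 - 6)*(-10))*29 = (-6*(-5)*(-10))*29 = (30*(-10))*29 = -300*29 = -8700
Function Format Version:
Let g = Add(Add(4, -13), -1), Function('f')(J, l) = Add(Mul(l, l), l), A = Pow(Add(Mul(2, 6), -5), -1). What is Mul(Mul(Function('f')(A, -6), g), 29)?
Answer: -8700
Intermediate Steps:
A = Rational(1, 7) (A = Pow(Add(12, -5), -1) = Pow(7, -1) = Rational(1, 7) ≈ 0.14286)
Function('f')(J, l) = Add(l, Pow(l, 2)) (Function('f')(J, l) = Add(Pow(l, 2), l) = Add(l, Pow(l, 2)))
g = -10 (g = Add(-9, -1) = -10)
Mul(Mul(Function('f')(A, -6), g), 29) = Mul(Mul(Mul(-6, Add(1, -6)), -10), 29) = Mul(Mul(Mul(-6, -5), -10), 29) = Mul(Mul(30, -10), 29) = Mul(-300, 29) = -8700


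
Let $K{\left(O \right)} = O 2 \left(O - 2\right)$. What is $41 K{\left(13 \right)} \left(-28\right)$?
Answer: $-328328$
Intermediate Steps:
$K{\left(O \right)} = 2 O \left(-2 + O\right)$
$41 K{\left(13 \right)} \left(-28\right) = 41 \cdot 2 \cdot 13 \left(-2 + 13\right) \left(-28\right) = 41 \cdot 2 \cdot 13 \cdot 11 \left(-28\right) = 41 \cdot 286 \left(-28\right) = 11726 \left(-28\right) = -328328$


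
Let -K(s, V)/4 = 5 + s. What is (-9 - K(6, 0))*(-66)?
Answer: -2310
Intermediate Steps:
K(s, V) = -20 - 4*s (K(s, V) = -4*(5 + s) = -20 - 4*s)
(-9 - K(6, 0))*(-66) = (-9 - (-20 - 4*6))*(-66) = (-9 - (-20 - 24))*(-66) = (-9 - 1*(-44))*(-66) = (-9 + 44)*(-66) = 35*(-66) = -2310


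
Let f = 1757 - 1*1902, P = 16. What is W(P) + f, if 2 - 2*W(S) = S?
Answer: -152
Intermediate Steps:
W(S) = 1 - S/2
f = -145 (f = 1757 - 1902 = -145)
W(P) + f = (1 - ½*16) - 145 = (1 - 8) - 145 = -7 - 145 = -152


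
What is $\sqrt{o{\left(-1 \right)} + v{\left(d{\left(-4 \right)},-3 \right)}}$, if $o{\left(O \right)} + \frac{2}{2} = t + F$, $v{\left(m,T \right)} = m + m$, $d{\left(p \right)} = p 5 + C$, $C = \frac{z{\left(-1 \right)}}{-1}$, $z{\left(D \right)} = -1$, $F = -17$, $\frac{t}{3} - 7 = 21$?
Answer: $2 \sqrt{7} \approx 5.2915$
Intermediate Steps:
$t = 84$ ($t = 21 + 3 \cdot 21 = 21 + 63 = 84$)
$C = 1$ ($C = - \frac{1}{-1} = \left(-1\right) \left(-1\right) = 1$)
$d{\left(p \right)} = 1 + 5 p$ ($d{\left(p \right)} = p 5 + 1 = 5 p + 1 = 1 + 5 p$)
$v{\left(m,T \right)} = 2 m$
$o{\left(O \right)} = 66$ ($o{\left(O \right)} = -1 + \left(84 - 17\right) = -1 + 67 = 66$)
$\sqrt{o{\left(-1 \right)} + v{\left(d{\left(-4 \right)},-3 \right)}} = \sqrt{66 + 2 \left(1 + 5 \left(-4\right)\right)} = \sqrt{66 + 2 \left(1 - 20\right)} = \sqrt{66 + 2 \left(-19\right)} = \sqrt{66 - 38} = \sqrt{28} = 2 \sqrt{7}$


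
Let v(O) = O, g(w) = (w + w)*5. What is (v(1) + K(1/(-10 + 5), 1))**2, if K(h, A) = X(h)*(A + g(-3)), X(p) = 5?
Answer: 20736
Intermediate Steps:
g(w) = 10*w (g(w) = (2*w)*5 = 10*w)
K(h, A) = -150 + 5*A (K(h, A) = 5*(A + 10*(-3)) = 5*(A - 30) = 5*(-30 + A) = -150 + 5*A)
(v(1) + K(1/(-10 + 5), 1))**2 = (1 + (-150 + 5*1))**2 = (1 + (-150 + 5))**2 = (1 - 145)**2 = (-144)**2 = 20736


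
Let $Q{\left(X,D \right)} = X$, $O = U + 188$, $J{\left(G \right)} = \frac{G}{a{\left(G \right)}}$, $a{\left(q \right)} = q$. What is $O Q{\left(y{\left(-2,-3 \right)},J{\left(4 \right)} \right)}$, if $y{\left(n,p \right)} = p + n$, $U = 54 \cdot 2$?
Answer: $-1480$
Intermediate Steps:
$U = 108$
$J{\left(G \right)} = 1$ ($J{\left(G \right)} = \frac{G}{G} = 1$)
$y{\left(n,p \right)} = n + p$
$O = 296$ ($O = 108 + 188 = 296$)
$O Q{\left(y{\left(-2,-3 \right)},J{\left(4 \right)} \right)} = 296 \left(-2 - 3\right) = 296 \left(-5\right) = -1480$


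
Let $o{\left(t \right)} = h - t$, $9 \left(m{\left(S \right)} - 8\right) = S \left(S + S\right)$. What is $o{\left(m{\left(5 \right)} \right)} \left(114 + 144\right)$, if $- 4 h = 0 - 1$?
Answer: $- \frac{20597}{6} \approx -3432.8$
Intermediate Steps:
$h = \frac{1}{4}$ ($h = - \frac{0 - 1}{4} = \left(- \frac{1}{4}\right) \left(-1\right) = \frac{1}{4} \approx 0.25$)
$m{\left(S \right)} = 8 + \frac{2 S^{2}}{9}$ ($m{\left(S \right)} = 8 + \frac{S \left(S + S\right)}{9} = 8 + \frac{S 2 S}{9} = 8 + \frac{2 S^{2}}{9}$)
$o{\left(t \right)} = \frac{1}{4} - t$
$o{\left(m{\left(5 \right)} \right)} \left(114 + 144\right) = \left(\frac{1}{4} - \left(8 + \frac{2 \cdot 5^{2}}{9}\right)\right) \left(114 + 144\right) = \left(\frac{1}{4} - \left(8 + \frac{2}{9} \cdot 25\right)\right) 258 = \left(\frac{1}{4} - \left(8 + \frac{50}{9}\right)\right) 258 = \left(\frac{1}{4} - \frac{122}{9}\right) 258 = \left(- \frac{479}{36}\right) 258 = - \frac{20597}{6}$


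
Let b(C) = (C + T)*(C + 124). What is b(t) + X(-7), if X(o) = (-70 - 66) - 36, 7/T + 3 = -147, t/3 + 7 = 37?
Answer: 1430851/75 ≈ 19078.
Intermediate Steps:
t = 90 (t = -21 + 3*37 = -21 + 111 = 90)
T = -7/150 (T = 7/(-3 - 147) = 7/(-150) = 7*(-1/150) = -7/150 ≈ -0.046667)
b(C) = (124 + C)*(-7/150 + C) (b(C) = (C - 7/150)*(C + 124) = (-7/150 + C)*(124 + C) = (124 + C)*(-7/150 + C))
X(o) = -172 (X(o) = -136 - 36 = -172)
b(t) + X(-7) = (-434/75 + 90² + (18593/150)*90) - 172 = (-434/75 + 8100 + 55779/5) - 172 = 1443751/75 - 172 = 1430851/75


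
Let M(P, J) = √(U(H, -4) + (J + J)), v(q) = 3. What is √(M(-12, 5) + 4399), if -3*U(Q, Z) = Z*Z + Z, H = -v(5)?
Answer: √(4399 + √6) ≈ 66.343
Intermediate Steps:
H = -3 (H = -1*3 = -3)
U(Q, Z) = -Z/3 - Z²/3 (U(Q, Z) = -(Z*Z + Z)/3 = -(Z² + Z)/3 = -(Z + Z²)/3 = -Z/3 - Z²/3)
M(P, J) = √(-4 + 2*J) (M(P, J) = √(-⅓*(-4)*(1 - 4) + (J + J)) = √(-⅓*(-4)*(-3) + 2*J) = √(-4 + 2*J))
√(M(-12, 5) + 4399) = √(√(-4 + 2*5) + 4399) = √(√(-4 + 10) + 4399) = √(√6 + 4399) = √(4399 + √6)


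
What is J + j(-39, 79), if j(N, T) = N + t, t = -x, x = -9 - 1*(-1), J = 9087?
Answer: 9056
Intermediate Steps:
x = -8 (x = -9 + 1 = -8)
t = 8 (t = -1*(-8) = 8)
j(N, T) = 8 + N (j(N, T) = N + 8 = 8 + N)
J + j(-39, 79) = 9087 + (8 - 39) = 9087 - 31 = 9056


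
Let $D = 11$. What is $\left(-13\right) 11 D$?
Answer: $-1573$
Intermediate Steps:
$\left(-13\right) 11 D = \left(-13\right) 11 \cdot 11 = \left(-143\right) 11 = -1573$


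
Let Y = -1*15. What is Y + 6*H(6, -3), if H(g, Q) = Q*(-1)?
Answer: 3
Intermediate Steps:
H(g, Q) = -Q
Y = -15
Y + 6*H(6, -3) = -15 + 6*(-1*(-3)) = -15 + 6*3 = -15 + 18 = 3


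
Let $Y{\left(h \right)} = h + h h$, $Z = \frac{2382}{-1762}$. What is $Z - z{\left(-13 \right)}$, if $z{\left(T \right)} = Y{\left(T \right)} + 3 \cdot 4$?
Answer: $- \frac{149199}{881} \approx -169.35$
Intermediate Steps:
$Z = - \frac{1191}{881}$ ($Z = 2382 \left(- \frac{1}{1762}\right) = - \frac{1191}{881} \approx -1.3519$)
$Y{\left(h \right)} = h + h^{2}$
$z{\left(T \right)} = 12 + T \left(1 + T\right)$ ($z{\left(T \right)} = T \left(1 + T\right) + 3 \cdot 4 = T \left(1 + T\right) + 12 = 12 + T \left(1 + T\right)$)
$Z - z{\left(-13 \right)} = - \frac{1191}{881} - \left(12 - 13 \left(1 - 13\right)\right) = - \frac{1191}{881} - \left(12 - -156\right) = - \frac{1191}{881} - \left(12 + 156\right) = - \frac{1191}{881} - 168 = - \frac{149199}{881}$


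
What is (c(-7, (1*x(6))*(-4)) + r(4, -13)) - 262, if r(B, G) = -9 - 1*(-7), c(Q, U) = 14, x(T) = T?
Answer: -250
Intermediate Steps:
r(B, G) = -2 (r(B, G) = -9 + 7 = -2)
(c(-7, (1*x(6))*(-4)) + r(4, -13)) - 262 = (14 - 2) - 262 = 12 - 262 = -250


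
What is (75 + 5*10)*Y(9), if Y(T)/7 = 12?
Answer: 10500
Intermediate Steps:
Y(T) = 84 (Y(T) = 7*12 = 84)
(75 + 5*10)*Y(9) = (75 + 5*10)*84 = (75 + 50)*84 = 125*84 = 10500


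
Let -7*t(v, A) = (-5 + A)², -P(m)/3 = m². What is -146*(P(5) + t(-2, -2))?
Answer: 11972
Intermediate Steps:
P(m) = -3*m²
t(v, A) = -(-5 + A)²/7
-146*(P(5) + t(-2, -2)) = -146*(-3*5² - (-5 - 2)²/7) = -146*(-3*25 - ⅐*(-7)²) = -146*(-75 - ⅐*49) = -146*(-75 - 7) = -146*(-82) = 11972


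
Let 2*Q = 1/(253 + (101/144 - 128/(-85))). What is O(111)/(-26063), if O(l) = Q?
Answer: -6120/81413957431 ≈ -7.5171e-8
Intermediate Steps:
Q = 6120/3123737 (Q = 1/(2*(253 + (101/144 - 128/(-85)))) = 1/(2*(253 + (101*(1/144) - 128*(-1/85)))) = 1/(2*(253 + (101/144 + 128/85))) = 1/(2*(253 + 27017/12240)) = 1/(2*(3123737/12240)) = (1/2)*(12240/3123737) = 6120/3123737 ≈ 0.0019592)
O(l) = 6120/3123737
O(111)/(-26063) = (6120/3123737)/(-26063) = (6120/3123737)*(-1/26063) = -6120/81413957431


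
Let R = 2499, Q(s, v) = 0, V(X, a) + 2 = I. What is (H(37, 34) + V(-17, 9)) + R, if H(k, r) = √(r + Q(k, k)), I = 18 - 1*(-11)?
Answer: 2526 + √34 ≈ 2531.8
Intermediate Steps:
I = 29 (I = 18 + 11 = 29)
V(X, a) = 27 (V(X, a) = -2 + 29 = 27)
H(k, r) = √r (H(k, r) = √(r + 0) = √r)
(H(37, 34) + V(-17, 9)) + R = (√34 + 27) + 2499 = (27 + √34) + 2499 = 2526 + √34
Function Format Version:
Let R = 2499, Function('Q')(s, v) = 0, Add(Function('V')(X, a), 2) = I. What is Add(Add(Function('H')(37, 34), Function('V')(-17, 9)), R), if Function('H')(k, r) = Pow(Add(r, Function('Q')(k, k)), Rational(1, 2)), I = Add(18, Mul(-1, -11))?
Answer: Add(2526, Pow(34, Rational(1, 2))) ≈ 2531.8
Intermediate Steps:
I = 29 (I = Add(18, 11) = 29)
Function('V')(X, a) = 27 (Function('V')(X, a) = Add(-2, 29) = 27)
Function('H')(k, r) = Pow(r, Rational(1, 2)) (Function('H')(k, r) = Pow(Add(r, 0), Rational(1, 2)) = Pow(r, Rational(1, 2)))
Add(Add(Function('H')(37, 34), Function('V')(-17, 9)), R) = Add(Add(Pow(34, Rational(1, 2)), 27), 2499) = Add(Add(27, Pow(34, Rational(1, 2))), 2499) = Add(2526, Pow(34, Rational(1, 2)))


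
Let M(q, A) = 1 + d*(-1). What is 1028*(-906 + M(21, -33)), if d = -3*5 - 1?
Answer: -913892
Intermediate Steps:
d = -16 (d = -15 - 1 = -16)
M(q, A) = 17 (M(q, A) = 1 - 16*(-1) = 1 + 16 = 17)
1028*(-906 + M(21, -33)) = 1028*(-906 + 17) = 1028*(-889) = -913892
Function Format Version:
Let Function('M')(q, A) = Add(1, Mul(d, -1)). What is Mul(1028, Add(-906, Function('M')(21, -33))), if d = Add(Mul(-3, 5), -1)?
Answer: -913892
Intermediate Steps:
d = -16 (d = Add(-15, -1) = -16)
Function('M')(q, A) = 17 (Function('M')(q, A) = Add(1, Mul(-16, -1)) = Add(1, 16) = 17)
Mul(1028, Add(-906, Function('M')(21, -33))) = Mul(1028, Add(-906, 17)) = Mul(1028, -889) = -913892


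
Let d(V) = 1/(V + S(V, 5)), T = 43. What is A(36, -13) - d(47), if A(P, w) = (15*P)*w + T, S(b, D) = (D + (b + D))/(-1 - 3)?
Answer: -913991/131 ≈ -6977.0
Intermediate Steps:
S(b, D) = -D/2 - b/4 (S(b, D) = (D + (D + b))/(-4) = (b + 2*D)*(-1/4) = -D/2 - b/4)
A(P, w) = 43 + 15*P*w (A(P, w) = (15*P)*w + 43 = 15*P*w + 43 = 43 + 15*P*w)
d(V) = 1/(-5/2 + 3*V/4) (d(V) = 1/(V + (-1/2*5 - V/4)) = 1/(V + (-5/2 - V/4)) = 1/(-5/2 + 3*V/4))
A(36, -13) - d(47) = (43 + 15*36*(-13)) - 4/(-10 + 3*47) = (43 - 7020) - 4/(-10 + 141) = -6977 - 4/131 = -913991/131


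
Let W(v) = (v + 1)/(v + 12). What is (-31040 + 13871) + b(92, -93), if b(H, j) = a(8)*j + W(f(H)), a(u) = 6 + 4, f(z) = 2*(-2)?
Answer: -144795/8 ≈ -18099.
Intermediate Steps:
f(z) = -4
a(u) = 10
W(v) = (1 + v)/(12 + v)
b(H, j) = -3/8 + 10*j (b(H, j) = 10*j + (1 - 4)/(12 - 4) = 10*j - 3/8 = -3/8 + 10*j)
(-31040 + 13871) + b(92, -93) = (-31040 + 13871) + (-3/8 + 10*(-93)) = -17169 + (-3/8 - 930) = -17169 - 7443/8 = -144795/8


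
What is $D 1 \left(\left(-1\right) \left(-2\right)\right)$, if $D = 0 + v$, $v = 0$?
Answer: $0$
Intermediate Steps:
$D = 0$ ($D = 0 + 0 = 0$)
$D 1 \left(\left(-1\right) \left(-2\right)\right) = 0 \cdot 1 \left(\left(-1\right) \left(-2\right)\right) = 0 \cdot 2 = 0$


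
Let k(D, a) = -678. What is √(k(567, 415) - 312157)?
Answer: I*√312835 ≈ 559.32*I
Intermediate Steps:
√(k(567, 415) - 312157) = √(-678 - 312157) = √(-312835) = I*√312835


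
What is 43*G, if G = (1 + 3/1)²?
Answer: 688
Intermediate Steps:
G = 16 (G = (1 + 3*1)² = (1 + 3)² = 4² = 16)
43*G = 43*16 = 688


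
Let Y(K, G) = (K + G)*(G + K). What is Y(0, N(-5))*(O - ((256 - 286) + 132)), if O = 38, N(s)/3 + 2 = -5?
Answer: -28224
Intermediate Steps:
N(s) = -21 (N(s) = -6 + 3*(-5) = -6 - 15 = -21)
Y(K, G) = (G + K)² (Y(K, G) = (G + K)*(G + K) = (G + K)²)
Y(0, N(-5))*(O - ((256 - 286) + 132)) = (-21 + 0)²*(38 - ((256 - 286) + 132)) = (-21)²*(38 - (-30 + 132)) = 441*(38 - 1*102) = 441*(38 - 102) = 441*(-64) = -28224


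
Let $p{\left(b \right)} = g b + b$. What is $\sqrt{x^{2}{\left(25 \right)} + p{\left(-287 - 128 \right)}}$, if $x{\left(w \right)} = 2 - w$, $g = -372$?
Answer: $3 \sqrt{17166} \approx 393.06$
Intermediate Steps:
$p{\left(b \right)} = - 371 b$ ($p{\left(b \right)} = - 372 b + b = - 371 b$)
$\sqrt{x^{2}{\left(25 \right)} + p{\left(-287 - 128 \right)}} = \sqrt{\left(2 - 25\right)^{2} - 371 \left(-287 - 128\right)} = \sqrt{\left(2 - 25\right)^{2} - -153965} = \sqrt{\left(-23\right)^{2} + 153965} = \sqrt{529 + 153965} = \sqrt{154494} = 3 \sqrt{17166}$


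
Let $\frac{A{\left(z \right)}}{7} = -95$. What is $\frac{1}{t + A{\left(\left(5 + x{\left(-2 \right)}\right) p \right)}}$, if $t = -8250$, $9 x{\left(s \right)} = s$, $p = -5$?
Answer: $- \frac{1}{8915} \approx -0.00011217$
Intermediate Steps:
$x{\left(s \right)} = \frac{s}{9}$
$A{\left(z \right)} = -665$ ($A{\left(z \right)} = 7 \left(-95\right) = -665$)
$\frac{1}{t + A{\left(\left(5 + x{\left(-2 \right)}\right) p \right)}} = \frac{1}{-8250 - 665} = \frac{1}{-8915} = - \frac{1}{8915}$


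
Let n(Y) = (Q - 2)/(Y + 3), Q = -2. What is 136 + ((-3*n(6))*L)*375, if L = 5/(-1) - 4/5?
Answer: -2764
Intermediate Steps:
L = -29/5 (L = 5*(-1) - 4*⅕ = -5 - ⅘ = -29/5 ≈ -5.8000)
n(Y) = -4/(3 + Y) (n(Y) = (-2 - 2)/(Y + 3) = -4/(3 + Y))
136 + ((-3*n(6))*L)*375 = 136 + (-(-12)/(3 + 6)*(-29/5))*375 = 136 + (-(-12)/9*(-29/5))*375 = 136 + (-3*(-4/9)*(-29/5))*375 = 136 + ((4/3)*(-29/5))*375 = 136 - 116/15*375 = 136 - 2900 = -2764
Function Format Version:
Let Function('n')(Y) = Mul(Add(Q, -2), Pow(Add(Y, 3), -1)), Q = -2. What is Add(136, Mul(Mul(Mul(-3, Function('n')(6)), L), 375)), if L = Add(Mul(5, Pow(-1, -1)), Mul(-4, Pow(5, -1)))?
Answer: -2764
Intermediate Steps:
L = Rational(-29, 5) (L = Add(Mul(5, -1), Mul(-4, Rational(1, 5))) = Add(-5, Rational(-4, 5)) = Rational(-29, 5) ≈ -5.8000)
Function('n')(Y) = Mul(-4, Pow(Add(3, Y), -1)) (Function('n')(Y) = Mul(Add(-2, -2), Pow(Add(Y, 3), -1)) = Mul(-4, Pow(Add(3, Y), -1)))
Add(136, Mul(Mul(Mul(-3, Function('n')(6)), L), 375)) = Add(136, Mul(Mul(Mul(-3, Mul(-4, Pow(Add(3, 6), -1))), Rational(-29, 5)), 375)) = Add(136, Mul(Mul(Mul(-3, Mul(-4, Pow(9, -1))), Rational(-29, 5)), 375)) = Add(136, Mul(Mul(Mul(-3, Mul(-4, Rational(1, 9))), Rational(-29, 5)), 375)) = Add(136, Mul(Mul(Mul(-3, Rational(-4, 9)), Rational(-29, 5)), 375)) = Add(136, Mul(Mul(Rational(4, 3), Rational(-29, 5)), 375)) = Add(136, Mul(Rational(-116, 15), 375)) = Add(136, -2900) = -2764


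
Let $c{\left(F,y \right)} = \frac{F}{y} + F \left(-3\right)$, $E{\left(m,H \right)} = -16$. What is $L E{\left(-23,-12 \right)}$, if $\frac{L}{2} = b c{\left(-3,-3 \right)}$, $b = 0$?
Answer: $0$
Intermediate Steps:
$c{\left(F,y \right)} = - 3 F + \frac{F}{y}$ ($c{\left(F,y \right)} = \frac{F}{y} - 3 F = - 3 F + \frac{F}{y}$)
$L = 0$ ($L = 2 \cdot 0 \left(\left(-3\right) \left(-3\right) - \frac{3}{-3}\right) = 2 \cdot 0 \left(9 - -1\right) = 2 \cdot 0 \left(9 + 1\right) = 2 \cdot 0 \cdot 10 = 2 \cdot 0 = 0$)
$L E{\left(-23,-12 \right)} = 0 \left(-16\right) = 0$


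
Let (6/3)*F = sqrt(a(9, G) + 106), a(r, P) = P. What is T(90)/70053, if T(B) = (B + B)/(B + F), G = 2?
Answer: 200/6981949 - 20*sqrt(3)/20945847 ≈ 2.6991e-5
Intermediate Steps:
F = 3*sqrt(3) (F = sqrt(2 + 106)/2 = sqrt(108)/2 = (6*sqrt(3))/2 = 3*sqrt(3) ≈ 5.1962)
T(B) = 2*B/(B + 3*sqrt(3)) (T(B) = (B + B)/(B + 3*sqrt(3)) = (2*B)/(B + 3*sqrt(3)) = 2*B/(B + 3*sqrt(3)))
T(90)/70053 = (2*90/(90 + 3*sqrt(3)))/70053 = (180/(90 + 3*sqrt(3)))*(1/70053) = 60/(23351*(90 + 3*sqrt(3)))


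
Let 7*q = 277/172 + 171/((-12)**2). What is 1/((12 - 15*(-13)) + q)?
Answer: 688/142691 ≈ 0.0048216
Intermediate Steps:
q = 275/688 (q = (277/172 + 171/((-12)**2))/7 = (277*(1/172) + 171/144)/7 = (277/172 + 171*(1/144))/7 = (277/172 + 19/16)/7 = (1/7)*(1925/688) = 275/688 ≈ 0.39971)
1/((12 - 15*(-13)) + q) = 1/((12 - 15*(-13)) + 275/688) = 1/((12 + 195) + 275/688) = 1/(207 + 275/688) = 1/(142691/688) = 688/142691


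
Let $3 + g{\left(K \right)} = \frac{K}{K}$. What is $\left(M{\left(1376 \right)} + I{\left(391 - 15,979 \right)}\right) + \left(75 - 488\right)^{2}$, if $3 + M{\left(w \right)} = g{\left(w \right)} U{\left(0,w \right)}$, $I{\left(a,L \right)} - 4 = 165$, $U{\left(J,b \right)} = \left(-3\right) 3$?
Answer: $170753$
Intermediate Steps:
$U{\left(J,b \right)} = -9$
$g{\left(K \right)} = -2$ ($g{\left(K \right)} = -3 + \frac{K}{K} = -3 + 1 = -2$)
$I{\left(a,L \right)} = 169$ ($I{\left(a,L \right)} = 4 + 165 = 169$)
$M{\left(w \right)} = 15$ ($M{\left(w \right)} = -3 - -18 = -3 + 18 = 15$)
$\left(M{\left(1376 \right)} + I{\left(391 - 15,979 \right)}\right) + \left(75 - 488\right)^{2} = \left(15 + 169\right) + \left(75 - 488\right)^{2} = 184 + \left(-413\right)^{2} = 184 + 170569 = 170753$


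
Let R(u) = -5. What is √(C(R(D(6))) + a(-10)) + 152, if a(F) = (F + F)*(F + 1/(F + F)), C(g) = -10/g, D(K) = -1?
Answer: 152 + √203 ≈ 166.25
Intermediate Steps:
a(F) = 2*F*(F + 1/(2*F)) (a(F) = (2*F)*(F + 1/(2*F)) = 2*F*(F + 1/(2*F)))
√(C(R(D(6))) + a(-10)) + 152 = √(-10/(-5) + (1 + 2*(-10)²)) + 152 = √(-10*(-⅕) + (1 + 2*100)) + 152 = √(2 + (1 + 200)) + 152 = √(2 + 201) + 152 = √203 + 152 = 152 + √203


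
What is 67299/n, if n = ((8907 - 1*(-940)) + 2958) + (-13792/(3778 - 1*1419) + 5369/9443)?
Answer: 214165002009/40732440200 ≈ 5.2579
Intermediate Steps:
n = 40732440200/3182291 (n = ((8907 + 940) + 2958) + (-13792/(3778 - 1419) + 5369*(1/9443)) = (9847 + 2958) + (-13792/2359 + 767/1349) = 12805 + (-13792*1/2359 + 767/1349) = 12805 + (-13792/2359 + 767/1349) = 12805 - 16796055/3182291 = 40732440200/3182291 ≈ 12800.)
67299/n = 67299/(40732440200/3182291) = 67299*(3182291/40732440200) = 214165002009/40732440200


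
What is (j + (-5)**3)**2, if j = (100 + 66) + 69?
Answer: 12100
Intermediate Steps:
j = 235 (j = 166 + 69 = 235)
(j + (-5)**3)**2 = (235 + (-5)**3)**2 = (235 - 125)**2 = 110**2 = 12100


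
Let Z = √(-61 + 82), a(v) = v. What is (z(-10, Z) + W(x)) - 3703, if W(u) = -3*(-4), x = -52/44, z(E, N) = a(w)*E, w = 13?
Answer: -3821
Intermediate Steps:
Z = √21 ≈ 4.5826
z(E, N) = 13*E
x = -13/11 (x = -52*1/44 = -13/11 ≈ -1.1818)
W(u) = 12
(z(-10, Z) + W(x)) - 3703 = (13*(-10) + 12) - 3703 = (-130 + 12) - 3703 = -118 - 3703 = -3821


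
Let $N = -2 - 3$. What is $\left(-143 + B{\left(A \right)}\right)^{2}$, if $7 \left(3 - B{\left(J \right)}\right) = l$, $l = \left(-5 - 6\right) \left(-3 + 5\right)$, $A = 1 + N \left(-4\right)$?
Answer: $\frac{917764}{49} \approx 18730.0$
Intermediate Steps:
$N = -5$
$A = 21$ ($A = 1 - -20 = 1 + 20 = 21$)
$l = -22$ ($l = \left(-11\right) 2 = -22$)
$B{\left(J \right)} = \frac{43}{7}$ ($B{\left(J \right)} = 3 - - \frac{22}{7} = 3 + \frac{22}{7} = \frac{43}{7}$)
$\left(-143 + B{\left(A \right)}\right)^{2} = \left(-143 + \frac{43}{7}\right)^{2} = \left(- \frac{958}{7}\right)^{2} = \frac{917764}{49}$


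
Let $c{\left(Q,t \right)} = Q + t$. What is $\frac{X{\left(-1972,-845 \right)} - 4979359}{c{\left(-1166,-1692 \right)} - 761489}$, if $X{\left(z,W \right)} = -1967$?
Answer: $\frac{4981326}{764347} \approx 6.5171$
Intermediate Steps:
$\frac{X{\left(-1972,-845 \right)} - 4979359}{c{\left(-1166,-1692 \right)} - 761489} = \frac{-1967 - 4979359}{\left(-1166 - 1692\right) - 761489} = - \frac{4981326}{-2858 - 761489} = - \frac{4981326}{-764347} = \left(-4981326\right) \left(- \frac{1}{764347}\right) = \frac{4981326}{764347}$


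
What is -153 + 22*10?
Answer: 67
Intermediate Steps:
-153 + 22*10 = -153 + 220 = 67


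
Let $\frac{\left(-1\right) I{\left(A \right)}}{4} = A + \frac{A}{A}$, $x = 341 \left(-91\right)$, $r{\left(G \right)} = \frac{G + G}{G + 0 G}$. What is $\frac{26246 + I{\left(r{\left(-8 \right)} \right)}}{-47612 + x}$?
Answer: $- \frac{26234}{78643} \approx -0.33358$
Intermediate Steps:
$r{\left(G \right)} = 2$ ($r{\left(G \right)} = \frac{2 G}{G + 0} = \frac{2 G}{G} = 2$)
$x = -31031$
$I{\left(A \right)} = -4 - 4 A$ ($I{\left(A \right)} = - 4 \left(A + \frac{A}{A}\right) = - 4 \left(A + 1\right) = - 4 \left(1 + A\right) = -4 - 4 A$)
$\frac{26246 + I{\left(r{\left(-8 \right)} \right)}}{-47612 + x} = \frac{26246 - 12}{-47612 - 31031} = \frac{26246 - 12}{-78643} = \left(26246 - 12\right) \left(- \frac{1}{78643}\right) = 26234 \left(- \frac{1}{78643}\right) = - \frac{26234}{78643}$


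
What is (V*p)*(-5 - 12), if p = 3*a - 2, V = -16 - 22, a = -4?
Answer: -9044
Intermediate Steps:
V = -38
p = -14 (p = 3*(-4) - 2 = -12 - 2 = -14)
(V*p)*(-5 - 12) = (-38*(-14))*(-5 - 12) = 532*(-17) = -9044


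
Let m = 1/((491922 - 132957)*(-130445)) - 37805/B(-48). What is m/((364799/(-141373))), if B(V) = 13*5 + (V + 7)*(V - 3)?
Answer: 35751742965853078259/5261188941331577100 ≈ 6.7954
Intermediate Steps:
B(V) = 65 + (-3 + V)*(7 + V) (B(V) = 65 + (7 + V)*(-3 + V) = 65 + (-3 + V)*(7 + V))
m = -252889469459183/14422158342900 (m = 1/((491922 - 132957)*(-130445)) - 37805/(44 + (-48)² + 4*(-48)) = -1/130445/358965 - 37805/(44 + 2304 - 192) = (1/358965)*(-1/130445) - 37805/2156 = -1/46825189425 - 37805*1/2156 = -1/46825189425 - 37805/2156 = -252889469459183/14422158342900 ≈ -17.535)
m/((364799/(-141373))) = -252889469459183/(14422158342900*(364799/(-141373))) = -252889469459183/(14422158342900*(364799*(-1/141373))) = -252889469459183/(14422158342900*(-364799/141373)) = -252889469459183/14422158342900*(-141373/364799) = 35751742965853078259/5261188941331577100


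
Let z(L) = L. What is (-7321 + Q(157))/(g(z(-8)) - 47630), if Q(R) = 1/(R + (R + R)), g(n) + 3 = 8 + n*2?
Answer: 3448190/22438911 ≈ 0.15367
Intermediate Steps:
g(n) = 5 + 2*n (g(n) = -3 + (8 + n*2) = -3 + (8 + 2*n) = 5 + 2*n)
Q(R) = 1/(3*R) (Q(R) = 1/(R + 2*R) = 1/(3*R))
(-7321 + Q(157))/(g(z(-8)) - 47630) = (-7321 + (⅓)/157)/((5 + 2*(-8)) - 47630) = (-7321 + (⅓)*(1/157))/((5 - 16) - 47630) = (-7321 + 1/471)/(-11 - 47630) = -3448190/471/(-47641) = -3448190/471*(-1/47641) = 3448190/22438911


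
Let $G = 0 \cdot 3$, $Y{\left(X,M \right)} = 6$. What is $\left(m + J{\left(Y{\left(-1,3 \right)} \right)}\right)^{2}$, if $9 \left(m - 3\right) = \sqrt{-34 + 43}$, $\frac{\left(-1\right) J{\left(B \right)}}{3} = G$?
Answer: $\frac{100}{9} \approx 11.111$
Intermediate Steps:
$G = 0$
$J{\left(B \right)} = 0$ ($J{\left(B \right)} = \left(-3\right) 0 = 0$)
$m = \frac{10}{3}$ ($m = 3 + \frac{\sqrt{-34 + 43}}{9} = 3 + \frac{\sqrt{9}}{9} = 3 + \frac{1}{9} \cdot 3 = 3 + \frac{1}{3} = \frac{10}{3} \approx 3.3333$)
$\left(m + J{\left(Y{\left(-1,3 \right)} \right)}\right)^{2} = \left(\frac{10}{3} + 0\right)^{2} = \left(\frac{10}{3}\right)^{2} = \frac{100}{9}$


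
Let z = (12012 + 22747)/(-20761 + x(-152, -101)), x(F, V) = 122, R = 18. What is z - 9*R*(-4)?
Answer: 13339313/20639 ≈ 646.32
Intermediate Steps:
z = -34759/20639 (z = (12012 + 22747)/(-20761 + 122) = 34759/(-20639) = 34759*(-1/20639) = -34759/20639 ≈ -1.6841)
z - 9*R*(-4) = -34759/20639 - 9*18*(-4) = -34759/20639 - 162*(-4) = -34759/20639 - 1*(-648) = -34759/20639 + 648 = 13339313/20639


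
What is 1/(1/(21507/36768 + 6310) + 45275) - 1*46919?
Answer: -164295465196983260/3501683012731 ≈ -46919.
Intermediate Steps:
1/(1/(21507/36768 + 6310) + 45275) - 1*46919 = 1/(1/(21507*(1/36768) + 6310) + 45275) - 46919 = 1/(1/(7169/12256 + 6310) + 45275) - 46919 = 1/(1/(77342529/12256) + 45275) - 46919 = 1/(12256/77342529 + 45275) - 46919 = 1/(3501683012731/77342529) - 46919 = 77342529/3501683012731 - 46919 = -164295465196983260/3501683012731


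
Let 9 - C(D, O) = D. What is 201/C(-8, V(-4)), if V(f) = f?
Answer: 201/17 ≈ 11.824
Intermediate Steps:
C(D, O) = 9 - D
201/C(-8, V(-4)) = 201/(9 - 1*(-8)) = 201/(9 + 8) = 201/17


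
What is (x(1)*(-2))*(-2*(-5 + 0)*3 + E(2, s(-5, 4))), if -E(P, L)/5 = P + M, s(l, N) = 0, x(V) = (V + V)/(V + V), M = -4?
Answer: -80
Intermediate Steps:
x(V) = 1 (x(V) = (2*V)/((2*V)) = (2*V)*(1/(2*V)) = 1)
E(P, L) = 20 - 5*P (E(P, L) = -5*(P - 4) = -5*(-4 + P) = 20 - 5*P)
(x(1)*(-2))*(-2*(-5 + 0)*3 + E(2, s(-5, 4))) = (1*(-2))*(-2*(-5 + 0)*3 + (20 - 5*2)) = -2*(-(-10)*3 + (20 - 10)) = -2*(-2*(-15) + 10) = -2*(30 + 10) = -2*40 = -80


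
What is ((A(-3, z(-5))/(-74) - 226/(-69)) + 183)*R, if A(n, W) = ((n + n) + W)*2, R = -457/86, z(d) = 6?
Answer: -5873821/5934 ≈ -989.86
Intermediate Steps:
R = -457/86 (R = -457*1/86 = -457/86 ≈ -5.3139)
A(n, W) = 2*W + 4*n (A(n, W) = (2*n + W)*2 = (W + 2*n)*2 = 2*W + 4*n)
((A(-3, z(-5))/(-74) - 226/(-69)) + 183)*R = (((2*6 + 4*(-3))/(-74) - 226/(-69)) + 183)*(-457/86) = (((12 - 12)*(-1/74) - 226*(-1/69)) + 183)*(-457/86) = ((0*(-1/74) + 226/69) + 183)*(-457/86) = ((0 + 226/69) + 183)*(-457/86) = (226/69 + 183)*(-457/86) = (12853/69)*(-457/86) = -5873821/5934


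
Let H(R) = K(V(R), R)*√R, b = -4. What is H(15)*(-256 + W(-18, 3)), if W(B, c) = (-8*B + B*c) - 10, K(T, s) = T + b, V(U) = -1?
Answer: 880*√15 ≈ 3408.2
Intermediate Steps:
K(T, s) = -4 + T (K(T, s) = T - 4 = -4 + T)
H(R) = -5*√R (H(R) = (-4 - 1)*√R = -5*√R)
W(B, c) = -10 - 8*B + B*c
H(15)*(-256 + W(-18, 3)) = (-5*√15)*(-256 + (-10 - 8*(-18) - 18*3)) = (-5*√15)*(-256 + (-10 + 144 - 54)) = (-5*√15)*(-256 + 80) = -5*√15*(-176) = 880*√15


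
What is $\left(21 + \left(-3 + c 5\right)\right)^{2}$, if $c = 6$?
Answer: $2304$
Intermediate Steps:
$\left(21 + \left(-3 + c 5\right)\right)^{2} = \left(21 + \left(-3 + 6 \cdot 5\right)\right)^{2} = \left(21 + \left(-3 + 30\right)\right)^{2} = \left(21 + 27\right)^{2} = 48^{2} = 2304$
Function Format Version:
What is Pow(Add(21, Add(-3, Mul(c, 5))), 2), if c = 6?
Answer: 2304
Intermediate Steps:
Pow(Add(21, Add(-3, Mul(c, 5))), 2) = Pow(Add(21, Add(-3, Mul(6, 5))), 2) = Pow(Add(21, Add(-3, 30)), 2) = Pow(Add(21, 27), 2) = Pow(48, 2) = 2304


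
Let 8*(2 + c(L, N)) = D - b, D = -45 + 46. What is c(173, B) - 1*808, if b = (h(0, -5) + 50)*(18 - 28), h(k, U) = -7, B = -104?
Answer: -6049/8 ≈ -756.13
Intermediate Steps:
D = 1
b = -430 (b = (-7 + 50)*(18 - 28) = 43*(-10) = -430)
c(L, N) = 415/8 (c(L, N) = -2 + (1 - 1*(-430))/8 = -2 + (1 + 430)/8 = -2 + (1/8)*431 = -2 + 431/8 = 415/8)
c(173, B) - 1*808 = 415/8 - 1*808 = 415/8 - 808 = -6049/8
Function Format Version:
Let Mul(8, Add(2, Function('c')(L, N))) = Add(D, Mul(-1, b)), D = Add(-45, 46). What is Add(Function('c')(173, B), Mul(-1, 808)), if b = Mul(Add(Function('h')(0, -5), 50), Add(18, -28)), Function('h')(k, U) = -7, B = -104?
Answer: Rational(-6049, 8) ≈ -756.13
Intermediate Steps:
D = 1
b = -430 (b = Mul(Add(-7, 50), Add(18, -28)) = Mul(43, -10) = -430)
Function('c')(L, N) = Rational(415, 8) (Function('c')(L, N) = Add(-2, Mul(Rational(1, 8), Add(1, Mul(-1, -430)))) = Add(-2, Mul(Rational(1, 8), Add(1, 430))) = Add(-2, Mul(Rational(1, 8), 431)) = Add(-2, Rational(431, 8)) = Rational(415, 8))
Add(Function('c')(173, B), Mul(-1, 808)) = Add(Rational(415, 8), Mul(-1, 808)) = Add(Rational(415, 8), -808) = Rational(-6049, 8)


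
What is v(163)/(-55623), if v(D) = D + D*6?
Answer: -1141/55623 ≈ -0.020513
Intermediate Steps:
v(D) = 7*D (v(D) = D + 6*D = 7*D)
v(163)/(-55623) = (7*163)/(-55623) = 1141*(-1/55623) = -1141/55623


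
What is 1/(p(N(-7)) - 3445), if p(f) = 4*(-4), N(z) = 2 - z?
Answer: -1/3461 ≈ -0.00028893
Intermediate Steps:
p(f) = -16
1/(p(N(-7)) - 3445) = 1/(-16 - 3445) = 1/(-3461) = -1/3461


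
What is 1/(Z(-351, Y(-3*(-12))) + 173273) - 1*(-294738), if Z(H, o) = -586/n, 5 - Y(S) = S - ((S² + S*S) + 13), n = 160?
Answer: 4085524639766/13861547 ≈ 2.9474e+5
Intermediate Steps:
Y(S) = 18 - S + 2*S² (Y(S) = 5 - (S - ((S² + S*S) + 13)) = 5 - (S - ((S² + S²) + 13)) = 5 - (S - (2*S² + 13)) = 5 - (S - (13 + 2*S²)) = 5 - (S + (-13 - 2*S²)) = 5 - (-13 + S - 2*S²) = 5 + (13 - S + 2*S²) = 18 - S + 2*S²)
Z(H, o) = -293/80 (Z(H, o) = -586/160 = -586*1/160 = -293/80)
1/(Z(-351, Y(-3*(-12))) + 173273) - 1*(-294738) = 1/(-293/80 + 173273) - 1*(-294738) = 1/(13861547/80) + 294738 = 80/13861547 + 294738 = 4085524639766/13861547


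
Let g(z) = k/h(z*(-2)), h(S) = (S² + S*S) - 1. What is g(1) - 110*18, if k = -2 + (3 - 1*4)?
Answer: -13863/7 ≈ -1980.4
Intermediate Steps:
h(S) = -1 + 2*S² (h(S) = (S² + S²) - 1 = 2*S² - 1 = -1 + 2*S²)
k = -3 (k = -2 + (3 - 4) = -2 - 1 = -3)
g(z) = -3/(-1 + 8*z²) (g(z) = -3/(-1 + 2*(z*(-2))²) = -3/(-1 + 2*(-2*z)²) = -3/(-1 + 2*(4*z²)) = -3/(-1 + 8*z²))
g(1) - 110*18 = -3/(-1 + 8*1²) - 110*18 = -3/(-1 + 8*1) - 1980 = -3/(-1 + 8) - 1980 = -3/7 - 1980 = -13863/7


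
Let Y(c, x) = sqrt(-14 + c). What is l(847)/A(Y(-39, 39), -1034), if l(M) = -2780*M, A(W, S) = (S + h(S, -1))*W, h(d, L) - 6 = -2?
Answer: -235466*I*sqrt(53)/5459 ≈ -314.02*I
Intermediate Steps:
h(d, L) = 4 (h(d, L) = 6 - 2 = 4)
A(W, S) = W*(4 + S) (A(W, S) = (S + 4)*W = (4 + S)*W = W*(4 + S))
l(847)/A(Y(-39, 39), -1034) = (-2780*847)/((sqrt(-14 - 39)*(4 - 1034))) = -2354660*I*sqrt(53)/54590 = -235466*I*sqrt(53)/5459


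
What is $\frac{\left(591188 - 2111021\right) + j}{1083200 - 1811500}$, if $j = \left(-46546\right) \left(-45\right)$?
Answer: $- \frac{574737}{728300} \approx -0.78915$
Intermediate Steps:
$j = 2094570$
$\frac{\left(591188 - 2111021\right) + j}{1083200 - 1811500} = \frac{\left(591188 - 2111021\right) + 2094570}{1083200 - 1811500} = \frac{-1519833 + 2094570}{-728300} = 574737 \left(- \frac{1}{728300}\right) = - \frac{574737}{728300}$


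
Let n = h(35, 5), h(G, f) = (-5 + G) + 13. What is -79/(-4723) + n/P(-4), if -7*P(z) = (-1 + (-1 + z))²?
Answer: -1418779/170028 ≈ -8.3444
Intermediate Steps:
h(G, f) = 8 + G
P(z) = -(-2 + z)²/7 (P(z) = -(-1 + (-1 + z))²/7 = -(-2 + z)²/7)
n = 43 (n = 8 + 35 = 43)
-79/(-4723) + n/P(-4) = -79/(-4723) + 43/((-(-2 - 4)²/7)) = -79*(-1/4723) + 43/((-⅐*(-6)²)) = 79/4723 + 43/((-⅐*36)) = 79/4723 + 43/(-36/7) = 79/4723 + 43*(-7/36) = 79/4723 - 301/36 = -1418779/170028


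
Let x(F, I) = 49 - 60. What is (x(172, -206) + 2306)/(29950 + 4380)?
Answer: 459/6866 ≈ 0.066851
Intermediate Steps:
x(F, I) = -11
(x(172, -206) + 2306)/(29950 + 4380) = (-11 + 2306)/(29950 + 4380) = 2295/34330 = 2295*(1/34330) = 459/6866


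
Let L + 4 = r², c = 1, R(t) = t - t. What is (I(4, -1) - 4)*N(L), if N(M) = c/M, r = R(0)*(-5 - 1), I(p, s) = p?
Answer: 0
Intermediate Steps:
R(t) = 0
r = 0 (r = 0*(-5 - 1) = 0*(-6) = 0)
L = -4 (L = -4 + 0² = -4 + 0 = -4)
N(M) = 1/M
(I(4, -1) - 4)*N(L) = (4 - 4)/(-4) = 0*(-¼) = 0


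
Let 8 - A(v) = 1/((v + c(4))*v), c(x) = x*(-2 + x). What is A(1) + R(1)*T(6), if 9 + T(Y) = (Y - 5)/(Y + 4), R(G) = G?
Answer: -91/90 ≈ -1.0111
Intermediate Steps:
T(Y) = -9 + (-5 + Y)/(4 + Y) (T(Y) = -9 + (Y - 5)/(Y + 4) = -9 + (-5 + Y)/(4 + Y))
A(v) = 8 - 1/(v*(8 + v)) (A(v) = 8 - 1/((v + 4*(-2 + 4))*v) = 8 - 1/((v + 4*2)*v) = 8 - 1/((v + 8)*v) = 8 - 1/((8 + v)*v) = 8 - 1/(v*(8 + v)))
A(1) + R(1)*T(6) = (-1 + 8*1² + 64*1)/(1*(8 + 1)) + 1*((-41 - 8*6)/(4 + 6)) = 1*(-1 + 8*1 + 64)/9 + 1*((-41 - 48)/10) = 1*(⅑)*(-1 + 8 + 64) + 1*((⅒)*(-89)) = 1*(⅑)*71 + 1*(-89/10) = 71/9 - 89/10 = -91/90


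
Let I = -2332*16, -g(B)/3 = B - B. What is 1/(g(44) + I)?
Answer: -1/37312 ≈ -2.6801e-5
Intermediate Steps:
g(B) = 0 (g(B) = -3*(B - B) = -3*0 = 0)
I = -37312
1/(g(44) + I) = 1/(0 - 37312) = 1/(-37312) = -1/37312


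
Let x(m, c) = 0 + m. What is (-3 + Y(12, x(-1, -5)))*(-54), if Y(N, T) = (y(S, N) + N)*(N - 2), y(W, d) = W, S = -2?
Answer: -5238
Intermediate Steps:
x(m, c) = m
Y(N, T) = (-2 + N)² (Y(N, T) = (-2 + N)*(N - 2) = (-2 + N)*(-2 + N) = (-2 + N)²)
(-3 + Y(12, x(-1, -5)))*(-54) = (-3 + (4 + 12² - 4*12))*(-54) = (-3 + (4 + 144 - 48))*(-54) = (-3 + 100)*(-54) = 97*(-54) = -5238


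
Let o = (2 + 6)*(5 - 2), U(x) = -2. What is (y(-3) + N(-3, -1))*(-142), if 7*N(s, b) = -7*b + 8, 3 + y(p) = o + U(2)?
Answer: -21016/7 ≈ -3002.3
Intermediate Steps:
o = 24 (o = 8*3 = 24)
y(p) = 19 (y(p) = -3 + (24 - 2) = -3 + 22 = 19)
N(s, b) = 8/7 - b (N(s, b) = (-7*b + 8)/7 = (8 - 7*b)/7 = 8/7 - b)
(y(-3) + N(-3, -1))*(-142) = (19 + (8/7 - 1*(-1)))*(-142) = (19 + (8/7 + 1))*(-142) = (19 + 15/7)*(-142) = (148/7)*(-142) = -21016/7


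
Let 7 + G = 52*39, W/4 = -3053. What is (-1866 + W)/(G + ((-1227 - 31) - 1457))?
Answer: 7039/347 ≈ 20.285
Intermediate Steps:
W = -12212 (W = 4*(-3053) = -12212)
G = 2021 (G = -7 + 52*39 = -7 + 2028 = 2021)
(-1866 + W)/(G + ((-1227 - 31) - 1457)) = (-1866 - 12212)/(2021 + ((-1227 - 31) - 1457)) = -14078/(2021 + (-1258 - 1457)) = -14078/(2021 - 2715) = -14078/(-694) = -14078*(-1/694) = 7039/347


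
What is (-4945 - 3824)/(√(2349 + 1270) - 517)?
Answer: 2923/170 + 2923*√3619/87890 ≈ 19.195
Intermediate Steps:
(-4945 - 3824)/(√(2349 + 1270) - 517) = -8769/(√3619 - 517) = -8769/(-517 + √3619)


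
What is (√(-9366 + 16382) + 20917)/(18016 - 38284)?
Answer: -20917/20268 - √1754/10134 ≈ -1.0362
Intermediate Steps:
(√(-9366 + 16382) + 20917)/(18016 - 38284) = (√7016 + 20917)/(-20268) = (2*√1754 + 20917)*(-1/20268) = (20917 + 2*√1754)*(-1/20268) = -20917/20268 - √1754/10134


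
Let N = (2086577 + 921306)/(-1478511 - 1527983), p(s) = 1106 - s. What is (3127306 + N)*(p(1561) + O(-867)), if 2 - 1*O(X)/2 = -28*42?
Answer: 17873627286551181/3006494 ≈ 5.9450e+9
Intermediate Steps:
O(X) = 2356 (O(X) = 4 - (-56)*42 = 4 - 2*(-1176) = 4 + 2352 = 2356)
N = -3007883/3006494 (N = 3007883/(-3006494) = 3007883*(-1/3006494) = -3007883/3006494 ≈ -1.0005)
(3127306 + N)*(p(1561) + O(-867)) = (3127306 - 3007883/3006494)*((1106 - 1*1561) + 2356) = 9402223717281*((1106 - 1561) + 2356)/3006494 = 9402223717281*(-455 + 2356)/3006494 = (9402223717281/3006494)*1901 = 17873627286551181/3006494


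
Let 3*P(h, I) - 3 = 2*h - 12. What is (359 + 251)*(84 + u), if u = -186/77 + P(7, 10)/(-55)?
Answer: 11491790/231 ≈ 49748.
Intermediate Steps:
P(h, I) = -3 + 2*h/3 (P(h, I) = 1 + (2*h - 12)/3 = 1 + (-12 + 2*h)/3 = 1 + (-4 + 2*h/3) = -3 + 2*h/3)
u = -565/231 (u = -186/77 + (-3 + (⅔)*7)/(-55) = -186*1/77 + (-3 + 14/3)*(-1/55) = -186/77 + (5/3)*(-1/55) = -186/77 - 1/33 = -565/231 ≈ -2.4459)
(359 + 251)*(84 + u) = (359 + 251)*(84 - 565/231) = 610*(18839/231) = 11491790/231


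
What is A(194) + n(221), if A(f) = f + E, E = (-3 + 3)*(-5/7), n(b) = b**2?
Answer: 49035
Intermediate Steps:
E = 0 (E = 0*(-5*1/7) = 0*(-5/7) = 0)
A(f) = f (A(f) = f + 0 = f)
A(194) + n(221) = 194 + 221**2 = 194 + 48841 = 49035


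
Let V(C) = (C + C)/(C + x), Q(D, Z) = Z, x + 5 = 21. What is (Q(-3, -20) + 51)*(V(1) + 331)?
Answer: 174499/17 ≈ 10265.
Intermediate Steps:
x = 16 (x = -5 + 21 = 16)
V(C) = 2*C/(16 + C) (V(C) = (C + C)/(C + 16) = (2*C)/(16 + C) = 2*C/(16 + C))
(Q(-3, -20) + 51)*(V(1) + 331) = (-20 + 51)*(2*1/(16 + 1) + 331) = 31*(2*1/17 + 331) = 31*(2*1*(1/17) + 331) = 31*(2/17 + 331) = 31*(5629/17) = 174499/17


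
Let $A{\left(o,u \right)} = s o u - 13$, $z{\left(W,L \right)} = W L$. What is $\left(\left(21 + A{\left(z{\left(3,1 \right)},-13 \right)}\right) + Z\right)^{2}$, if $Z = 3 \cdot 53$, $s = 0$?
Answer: $27889$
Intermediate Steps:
$z{\left(W,L \right)} = L W$
$A{\left(o,u \right)} = -13$ ($A{\left(o,u \right)} = 0 o u - 13 = 0 u - 13 = 0 - 13 = -13$)
$Z = 159$
$\left(\left(21 + A{\left(z{\left(3,1 \right)},-13 \right)}\right) + Z\right)^{2} = \left(\left(21 - 13\right) + 159\right)^{2} = \left(8 + 159\right)^{2} = 167^{2} = 27889$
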